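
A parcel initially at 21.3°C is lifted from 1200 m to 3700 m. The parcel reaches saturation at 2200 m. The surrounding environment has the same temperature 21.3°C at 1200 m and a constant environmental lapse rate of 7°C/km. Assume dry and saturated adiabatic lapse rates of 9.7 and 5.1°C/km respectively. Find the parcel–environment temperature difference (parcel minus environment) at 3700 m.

Parcel:
  From 1200 m to 2200 m (dry): cools by 9.7 × 1 = 9.7°C, giving 11.6°C.
  From 2200 m to 3700 m (saturated): cools by 5.1 × 1.5 = 7.65°C, giving 3.95°C.
Environment:
  From 1200 m to 3700 m (environment): cools by 7 × 2.5 = 17.5°C, giving 3.8°C.
T_parcel − T_env = 3.95 − 3.8 = +0.15°C

+0.15°C (parcel warmer than environment)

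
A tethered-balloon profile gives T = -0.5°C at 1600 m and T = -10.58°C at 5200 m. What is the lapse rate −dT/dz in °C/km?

2.8°C/km

Γ = −ΔT/Δz = (-0.5 − (-10.58)) / (5200 − 1600) m
  = 10.08°C / 3.6 km = 2.8°C/km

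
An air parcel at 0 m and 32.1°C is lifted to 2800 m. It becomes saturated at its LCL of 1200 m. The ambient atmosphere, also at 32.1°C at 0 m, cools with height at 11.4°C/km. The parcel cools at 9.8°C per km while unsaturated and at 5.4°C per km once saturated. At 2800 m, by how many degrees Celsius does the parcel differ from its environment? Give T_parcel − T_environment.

+11.52°C (parcel warmer than environment)

Parcel:
  From 0 m to 1200 m (dry): cools by 9.8 × 1.2 = 11.76°C, giving 20.34°C.
  From 1200 m to 2800 m (saturated): cools by 5.4 × 1.6 = 8.64°C, giving 11.7°C.
Environment:
  From 0 m to 2800 m (environment): cools by 11.4 × 2.8 = 31.92°C, giving 0.18°C.
T_parcel − T_env = 11.7 − 0.18 = +11.52°C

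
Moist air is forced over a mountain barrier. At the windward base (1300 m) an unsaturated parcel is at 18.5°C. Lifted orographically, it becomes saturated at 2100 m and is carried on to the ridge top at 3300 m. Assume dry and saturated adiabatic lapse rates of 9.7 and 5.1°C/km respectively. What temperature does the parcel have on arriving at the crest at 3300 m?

4.62°C

1300–2100 m, dry: Δz = 0.8 km ⇒ ΔT = -7.76°C; T = 10.74°C
2100–3300 m, saturated: Δz = 1.2 km ⇒ ΔT = -6.12°C; T = 4.62°C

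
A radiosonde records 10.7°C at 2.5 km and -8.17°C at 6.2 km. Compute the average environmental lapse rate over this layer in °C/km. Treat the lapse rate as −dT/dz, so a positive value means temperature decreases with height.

5.1°C/km

Γ = −ΔT/Δz = (10.7 − (-8.17)) / (6200 − 2500) m
  = 18.87°C / 3.7 km = 5.1°C/km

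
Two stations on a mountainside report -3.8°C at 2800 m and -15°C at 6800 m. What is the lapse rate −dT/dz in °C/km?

2.8°C/km

Γ = −ΔT/Δz = (-3.8 − (-15)) / (6800 − 2800) m
  = 11.2°C / 4 km = 2.8°C/km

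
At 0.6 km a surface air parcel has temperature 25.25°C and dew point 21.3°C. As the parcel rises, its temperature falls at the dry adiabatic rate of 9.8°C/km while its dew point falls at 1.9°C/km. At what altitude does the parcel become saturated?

1.1 km

T and T_d converge at 9.8 − 1.9 = 7.9°C per km
Height above start = (25.25 − 21.3) / 7.9 = 0.5 km
LCL altitude = 600 m + 500 m = 1100 m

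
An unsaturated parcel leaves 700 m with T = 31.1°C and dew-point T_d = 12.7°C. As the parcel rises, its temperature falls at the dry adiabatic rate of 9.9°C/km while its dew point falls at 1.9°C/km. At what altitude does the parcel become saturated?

3000 m

T and T_d converge at 9.9 − 1.9 = 8°C per km
Height above start = (31.1 − 12.7) / 8 = 2.3 km
LCL altitude = 700 m + 2300 m = 3000 m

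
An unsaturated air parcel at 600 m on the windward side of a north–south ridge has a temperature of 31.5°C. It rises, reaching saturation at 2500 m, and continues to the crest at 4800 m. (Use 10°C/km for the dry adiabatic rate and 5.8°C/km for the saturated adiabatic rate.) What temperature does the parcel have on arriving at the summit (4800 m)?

600 → 2500 m (dry, 10°C/km): ΔT = -10 × 1.9 = -19°C → T = 12.5°C
2500 → 4800 m (saturated, 5.8°C/km): ΔT = -5.8 × 2.3 = -13.34°C → T = -0.84°C

-0.84°C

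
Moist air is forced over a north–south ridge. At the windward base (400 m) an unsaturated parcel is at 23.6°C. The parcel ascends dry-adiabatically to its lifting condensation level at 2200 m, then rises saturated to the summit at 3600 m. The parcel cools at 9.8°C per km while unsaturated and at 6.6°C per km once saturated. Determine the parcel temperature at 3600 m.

400–2200 m, dry: Δz = 1.8 km ⇒ ΔT = -17.64°C; T = 5.96°C
2200–3600 m, saturated: Δz = 1.4 km ⇒ ΔT = -9.24°C; T = -3.28°C

-3.28°C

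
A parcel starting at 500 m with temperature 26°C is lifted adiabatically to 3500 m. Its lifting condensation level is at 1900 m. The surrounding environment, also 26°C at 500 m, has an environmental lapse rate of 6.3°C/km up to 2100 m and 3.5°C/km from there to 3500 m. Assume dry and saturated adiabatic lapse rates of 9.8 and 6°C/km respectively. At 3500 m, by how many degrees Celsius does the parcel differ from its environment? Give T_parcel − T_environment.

Parcel:
  Dry to 1900 m: -9.8 × 1.4 km = -13.72°C, so T = 12.28°C.
  Saturated to 3500 m: -6 × 1.6 km = -9.6°C, so T = 2.68°C.
Environment:
  Environment, lower layer to 2100 m: -6.3 × 1.6 km = -10.08°C, so T = 15.92°C.
  Environment, upper layer to 3500 m: -3.5 × 1.4 km = -4.9°C, so T = 11.02°C.
T_parcel − T_env = 2.68 − 11.02 = -8.34°C

-8.34°C (parcel cooler than environment)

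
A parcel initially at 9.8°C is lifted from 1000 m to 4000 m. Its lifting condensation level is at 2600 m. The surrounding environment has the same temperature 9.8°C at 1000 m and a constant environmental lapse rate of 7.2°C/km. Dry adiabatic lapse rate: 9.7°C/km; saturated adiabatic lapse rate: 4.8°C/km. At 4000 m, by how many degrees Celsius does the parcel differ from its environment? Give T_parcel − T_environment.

Parcel:
  1000 → 2600 m (dry, 9.7°C/km): ΔT = -9.7 × 1.6 = -15.52°C → T = -5.72°C
  2600 → 4000 m (saturated, 4.8°C/km): ΔT = -4.8 × 1.4 = -6.72°C → T = -12.44°C
Environment:
  1000 → 4000 m (environment, 7.2°C/km): ΔT = -7.2 × 3 = -21.6°C → T = -11.8°C
T_parcel − T_env = -12.44 − (-11.8) = -0.64°C

-0.64°C (parcel cooler than environment)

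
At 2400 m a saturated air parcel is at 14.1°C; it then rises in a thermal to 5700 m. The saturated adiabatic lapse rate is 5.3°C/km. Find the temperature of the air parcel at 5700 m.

-3.39°C

2400 → 5700 m (saturated adiabatic, 5.3°C/km): ΔT = -5.3 × 3.3 = -17.49°C → T = -3.39°C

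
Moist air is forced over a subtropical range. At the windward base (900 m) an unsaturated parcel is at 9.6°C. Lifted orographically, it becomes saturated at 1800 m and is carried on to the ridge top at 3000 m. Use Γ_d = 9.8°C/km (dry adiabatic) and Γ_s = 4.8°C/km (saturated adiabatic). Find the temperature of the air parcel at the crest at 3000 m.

-4.98°C

900 → 1800 m (dry, 9.8°C/km): ΔT = -9.8 × 0.9 = -8.82°C → T = 0.78°C
1800 → 3000 m (saturated, 4.8°C/km): ΔT = -4.8 × 1.2 = -5.76°C → T = -4.98°C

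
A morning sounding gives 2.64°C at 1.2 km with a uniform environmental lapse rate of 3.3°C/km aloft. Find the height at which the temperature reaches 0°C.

Height above start = (2.64 − 0) / 3.3 = 0.8 km
Altitude = 1200 m + 800 m = 2000 m

2 km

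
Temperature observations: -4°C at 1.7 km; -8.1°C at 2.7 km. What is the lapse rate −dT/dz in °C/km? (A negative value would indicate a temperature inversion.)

4.1°C/km

Γ = −ΔT/Δz = (-4 − (-8.1)) / (2700 − 1700) m
  = 4.1°C / 1 km = 4.1°C/km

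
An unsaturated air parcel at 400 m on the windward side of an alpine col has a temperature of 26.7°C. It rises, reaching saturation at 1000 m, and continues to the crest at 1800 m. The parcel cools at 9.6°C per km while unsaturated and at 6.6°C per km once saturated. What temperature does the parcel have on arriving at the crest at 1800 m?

From 400 m to 1000 m (dry): cools by 9.6 × 0.6 = 5.76°C, giving 20.94°C.
From 1000 m to 1800 m (saturated): cools by 6.6 × 0.8 = 5.28°C, giving 15.66°C.

15.66°C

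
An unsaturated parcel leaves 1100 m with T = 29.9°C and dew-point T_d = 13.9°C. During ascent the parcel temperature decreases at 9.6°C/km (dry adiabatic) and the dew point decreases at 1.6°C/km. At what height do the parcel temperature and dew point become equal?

3100 m

T and T_d converge at 9.6 − 1.6 = 8°C per km
Height above start = (29.9 − 13.9) / 8 = 2 km
LCL altitude = 1100 m + 2000 m = 3100 m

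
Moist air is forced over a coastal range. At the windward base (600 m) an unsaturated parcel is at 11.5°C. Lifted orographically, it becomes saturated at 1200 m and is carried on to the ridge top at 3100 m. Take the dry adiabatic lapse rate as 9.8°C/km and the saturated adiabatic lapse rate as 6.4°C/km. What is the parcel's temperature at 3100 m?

Dry to 1200 m: -9.8 × 0.6 km = -5.88°C, so T = 5.62°C.
Saturated to 3100 m: -6.4 × 1.9 km = -12.16°C, so T = -6.54°C.

-6.54°C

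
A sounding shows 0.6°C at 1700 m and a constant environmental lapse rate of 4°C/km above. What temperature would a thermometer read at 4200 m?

1700–4200 m, environmental: Δz = 2.5 km ⇒ ΔT = -10°C; T = -9.4°C

-9.4°C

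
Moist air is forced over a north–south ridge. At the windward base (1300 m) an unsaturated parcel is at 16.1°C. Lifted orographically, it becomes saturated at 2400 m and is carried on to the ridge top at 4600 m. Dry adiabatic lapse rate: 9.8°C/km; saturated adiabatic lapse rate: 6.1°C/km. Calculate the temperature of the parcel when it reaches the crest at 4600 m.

1300 → 2400 m (dry, 9.8°C/km): ΔT = -9.8 × 1.1 = -10.78°C → T = 5.32°C
2400 → 4600 m (saturated, 6.1°C/km): ΔT = -6.1 × 2.2 = -13.42°C → T = -8.1°C

-8.1°C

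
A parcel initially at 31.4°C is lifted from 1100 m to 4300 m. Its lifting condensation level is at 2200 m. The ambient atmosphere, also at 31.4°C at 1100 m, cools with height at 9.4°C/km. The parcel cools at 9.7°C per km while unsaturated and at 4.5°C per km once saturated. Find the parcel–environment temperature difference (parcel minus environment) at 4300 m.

Parcel:
  1100 → 2200 m (dry, 9.7°C/km): ΔT = -9.7 × 1.1 = -10.67°C → T = 20.73°C
  2200 → 4300 m (saturated, 4.5°C/km): ΔT = -4.5 × 2.1 = -9.45°C → T = 11.28°C
Environment:
  1100 → 4300 m (environment, 9.4°C/km): ΔT = -9.4 × 3.2 = -30.08°C → T = 1.32°C
T_parcel − T_env = 11.28 − 1.32 = +9.96°C

+9.96°C (parcel warmer than environment)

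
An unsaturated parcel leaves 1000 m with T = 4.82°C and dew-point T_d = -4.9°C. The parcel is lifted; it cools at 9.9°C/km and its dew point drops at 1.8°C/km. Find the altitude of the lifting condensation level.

2200 m

T and T_d converge at 9.9 − 1.8 = 8.1°C per km
Height above start = (4.82 − (-4.9)) / 8.1 = 1.2 km
LCL altitude = 1000 m + 1200 m = 2200 m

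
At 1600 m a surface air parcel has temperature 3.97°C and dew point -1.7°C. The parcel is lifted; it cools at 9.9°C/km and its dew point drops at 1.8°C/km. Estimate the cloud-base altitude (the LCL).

2300 m

T and T_d converge at 9.9 − 1.8 = 8.1°C per km
Height above start = (3.97 − (-1.7)) / 8.1 = 0.7 km
LCL altitude = 1600 m + 700 m = 2300 m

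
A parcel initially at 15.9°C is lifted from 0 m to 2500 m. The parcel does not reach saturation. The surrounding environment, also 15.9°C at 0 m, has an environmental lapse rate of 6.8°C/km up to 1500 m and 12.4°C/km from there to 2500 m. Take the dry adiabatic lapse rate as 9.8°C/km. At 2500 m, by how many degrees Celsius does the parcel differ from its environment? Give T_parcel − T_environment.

Parcel:
  From 0 m to 2500 m (dry): cools by 9.8 × 2.5 = 24.5°C, giving -8.6°C.
Environment:
  From 0 m to 1500 m (environment, lower layer): cools by 6.8 × 1.5 = 10.2°C, giving 5.7°C.
  From 1500 m to 2500 m (environment, upper layer): cools by 12.4 × 1 = 12.4°C, giving -6.7°C.
T_parcel − T_env = -8.6 − (-6.7) = -1.9°C

-1.9°C (parcel cooler than environment)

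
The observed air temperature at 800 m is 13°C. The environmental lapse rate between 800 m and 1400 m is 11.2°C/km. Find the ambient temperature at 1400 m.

800–1400 m, environmental: Δz = 0.6 km ⇒ ΔT = -6.72°C; T = 6.28°C

6.28°C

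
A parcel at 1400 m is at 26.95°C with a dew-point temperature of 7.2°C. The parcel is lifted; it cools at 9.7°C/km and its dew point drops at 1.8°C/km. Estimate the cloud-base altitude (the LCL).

T and T_d converge at 9.7 − 1.8 = 7.9°C per km
Height above start = (26.95 − 7.2) / 7.9 = 2.5 km
LCL altitude = 1400 m + 2500 m = 3900 m

3900 m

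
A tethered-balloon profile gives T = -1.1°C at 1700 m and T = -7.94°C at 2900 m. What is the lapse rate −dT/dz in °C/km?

5.7°C/km

Γ = −ΔT/Δz = (-1.1 − (-7.94)) / (2900 − 1700) m
  = 6.84°C / 1.2 km = 5.7°C/km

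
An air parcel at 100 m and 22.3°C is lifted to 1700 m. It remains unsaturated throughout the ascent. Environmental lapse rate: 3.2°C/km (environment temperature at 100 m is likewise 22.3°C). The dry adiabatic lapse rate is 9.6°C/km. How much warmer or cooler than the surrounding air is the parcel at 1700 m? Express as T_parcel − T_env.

-10.24°C (parcel cooler than environment)

Parcel:
  100 → 1700 m (dry, 9.6°C/km): ΔT = -9.6 × 1.6 = -15.36°C → T = 6.94°C
Environment:
  100 → 1700 m (environment, 3.2°C/km): ΔT = -3.2 × 1.6 = -5.12°C → T = 17.18°C
T_parcel − T_env = 6.94 − 17.18 = -10.24°C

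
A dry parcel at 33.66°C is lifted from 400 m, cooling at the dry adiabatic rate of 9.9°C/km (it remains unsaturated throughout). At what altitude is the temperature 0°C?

3800 m

Height above start = (33.66 − 0) / 9.9 = 3.4 km
Altitude = 400 m + 3400 m = 3800 m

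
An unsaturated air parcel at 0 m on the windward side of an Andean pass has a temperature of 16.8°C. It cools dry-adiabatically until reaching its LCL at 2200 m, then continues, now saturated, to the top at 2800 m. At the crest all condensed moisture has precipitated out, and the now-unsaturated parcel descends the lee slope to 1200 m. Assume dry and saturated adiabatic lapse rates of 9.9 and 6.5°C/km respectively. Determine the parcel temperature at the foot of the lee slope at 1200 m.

6.96°C

0 → 2200 m (dry, 9.9°C/km): ΔT = -9.9 × 2.2 = -21.78°C → T = -4.98°C
2200 → 2800 m (saturated, 6.5°C/km): ΔT = -6.5 × 0.6 = -3.9°C → T = -8.88°C
2800 → 1200 m (dry descent, 9.9°C/km): ΔT = +9.9 × 1.6 = +15.84°C → T = 6.96°C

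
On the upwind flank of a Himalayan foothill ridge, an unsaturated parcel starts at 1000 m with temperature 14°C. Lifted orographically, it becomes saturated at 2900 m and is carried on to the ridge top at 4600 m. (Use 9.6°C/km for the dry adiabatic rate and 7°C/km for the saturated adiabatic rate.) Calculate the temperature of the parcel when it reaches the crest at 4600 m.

1000–2900 m, dry: Δz = 1.9 km ⇒ ΔT = -18.24°C; T = -4.24°C
2900–4600 m, saturated: Δz = 1.7 km ⇒ ΔT = -11.9°C; T = -16.14°C

-16.14°C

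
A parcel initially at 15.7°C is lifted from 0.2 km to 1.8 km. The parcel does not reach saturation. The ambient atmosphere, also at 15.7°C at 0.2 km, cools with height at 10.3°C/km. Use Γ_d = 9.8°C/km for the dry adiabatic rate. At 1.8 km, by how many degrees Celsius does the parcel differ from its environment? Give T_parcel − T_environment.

Parcel:
  200 → 1800 m (dry, 9.8°C/km): ΔT = -9.8 × 1.6 = -15.68°C → T = 0.02°C
Environment:
  200 → 1800 m (environment, 10.3°C/km): ΔT = -10.3 × 1.6 = -16.48°C → T = -0.78°C
T_parcel − T_env = 0.02 − (-0.78) = +0.8°C

+0.8°C (parcel warmer than environment)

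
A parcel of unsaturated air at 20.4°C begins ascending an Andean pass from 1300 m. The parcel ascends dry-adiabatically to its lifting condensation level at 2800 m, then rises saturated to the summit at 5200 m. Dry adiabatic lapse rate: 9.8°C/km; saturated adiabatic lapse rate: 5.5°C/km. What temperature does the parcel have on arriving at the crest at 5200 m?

From 1300 m to 2800 m (dry): cools by 9.8 × 1.5 = 14.7°C, giving 5.7°C.
From 2800 m to 5200 m (saturated): cools by 5.5 × 2.4 = 13.2°C, giving -7.5°C.

-7.5°C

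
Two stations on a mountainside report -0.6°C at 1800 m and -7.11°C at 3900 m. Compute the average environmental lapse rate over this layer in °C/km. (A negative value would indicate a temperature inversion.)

Γ = −ΔT/Δz = (-0.6 − (-7.11)) / (3900 − 1800) m
  = 6.51°C / 2.1 km = 3.1°C/km

3.1°C/km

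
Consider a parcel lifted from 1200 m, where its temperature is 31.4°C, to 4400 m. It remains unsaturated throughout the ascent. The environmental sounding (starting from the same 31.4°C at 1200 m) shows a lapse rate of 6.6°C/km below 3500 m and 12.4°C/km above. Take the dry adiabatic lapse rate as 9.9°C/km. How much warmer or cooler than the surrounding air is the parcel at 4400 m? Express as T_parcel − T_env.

-5.34°C (parcel cooler than environment)

Parcel:
  1200–4400 m, dry: Δz = 3.2 km ⇒ ΔT = -31.68°C; T = -0.28°C
Environment:
  1200–3500 m, environment, lower layer: Δz = 2.3 km ⇒ ΔT = -15.18°C; T = 16.22°C
  3500–4400 m, environment, upper layer: Δz = 0.9 km ⇒ ΔT = -11.16°C; T = 5.06°C
T_parcel − T_env = -0.28 − 5.06 = -5.34°C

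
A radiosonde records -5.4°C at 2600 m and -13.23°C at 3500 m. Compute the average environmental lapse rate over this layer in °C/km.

Γ = −ΔT/Δz = (-5.4 − (-13.23)) / (3500 − 2600) m
  = 7.83°C / 0.9 km = 8.7°C/km

8.7°C/km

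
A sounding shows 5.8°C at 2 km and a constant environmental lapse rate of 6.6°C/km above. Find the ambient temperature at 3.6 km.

2000–3600 m, environmental: Δz = 1.6 km ⇒ ΔT = -10.56°C; T = -4.76°C

-4.76°C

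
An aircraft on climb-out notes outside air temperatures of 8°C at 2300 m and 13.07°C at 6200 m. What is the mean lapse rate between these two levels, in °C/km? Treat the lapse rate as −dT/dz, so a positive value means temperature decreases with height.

-1.3°C/km

Γ = −ΔT/Δz = (8 − 13.07) / (6200 − 2300) m
  = -5.07°C / 3.9 km = -1.3°C/km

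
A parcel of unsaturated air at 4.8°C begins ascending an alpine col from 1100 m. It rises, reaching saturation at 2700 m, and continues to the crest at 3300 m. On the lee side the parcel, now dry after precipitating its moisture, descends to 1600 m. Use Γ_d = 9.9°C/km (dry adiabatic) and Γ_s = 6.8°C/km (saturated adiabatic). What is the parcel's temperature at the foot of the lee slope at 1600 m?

1.71°C

1100–2700 m, dry: Δz = 1.6 km ⇒ ΔT = -15.84°C; T = -11.04°C
2700–3300 m, saturated: Δz = 0.6 km ⇒ ΔT = -4.08°C; T = -15.12°C
3300–1600 m, dry descent: Δz = 1.7 km ⇒ ΔT = +16.83°C; T = 1.71°C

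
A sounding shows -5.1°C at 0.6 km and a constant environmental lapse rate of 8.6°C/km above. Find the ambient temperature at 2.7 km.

-23.16°C

600 → 2700 m (environmental, 8.6°C/km): ΔT = -8.6 × 2.1 = -18.06°C → T = -23.16°C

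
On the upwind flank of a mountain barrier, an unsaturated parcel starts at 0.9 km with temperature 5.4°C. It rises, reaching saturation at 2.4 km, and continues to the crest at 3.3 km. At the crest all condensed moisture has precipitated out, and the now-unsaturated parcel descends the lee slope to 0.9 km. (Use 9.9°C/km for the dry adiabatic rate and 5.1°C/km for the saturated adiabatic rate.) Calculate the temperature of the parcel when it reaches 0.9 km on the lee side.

9.72°C

900–2400 m, dry: Δz = 1.5 km ⇒ ΔT = -14.85°C; T = -9.45°C
2400–3300 m, saturated: Δz = 0.9 km ⇒ ΔT = -4.59°C; T = -14.04°C
3300–900 m, dry descent: Δz = 2.4 km ⇒ ΔT = +23.76°C; T = 9.72°C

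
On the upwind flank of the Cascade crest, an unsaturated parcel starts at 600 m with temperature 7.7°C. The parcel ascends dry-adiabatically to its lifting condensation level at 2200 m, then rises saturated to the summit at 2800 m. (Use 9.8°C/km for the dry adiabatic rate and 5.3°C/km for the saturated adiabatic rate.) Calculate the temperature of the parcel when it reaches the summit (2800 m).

-11.16°C

Dry to 2200 m: -9.8 × 1.6 km = -15.68°C, so T = -7.98°C.
Saturated to 2800 m: -5.3 × 0.6 km = -3.18°C, so T = -11.16°C.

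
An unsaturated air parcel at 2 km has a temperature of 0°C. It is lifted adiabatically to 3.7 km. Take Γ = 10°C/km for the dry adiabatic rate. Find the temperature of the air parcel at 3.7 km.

2000–3700 m, dry adiabatic: Δz = 1.7 km ⇒ ΔT = -17°C; T = -17°C

-17°C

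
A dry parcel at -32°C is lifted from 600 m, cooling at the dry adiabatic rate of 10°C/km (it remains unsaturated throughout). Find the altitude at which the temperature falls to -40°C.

1400 m

Height above start = (-32 − (-40)) / 10 = 0.8 km
Altitude = 600 m + 800 m = 1400 m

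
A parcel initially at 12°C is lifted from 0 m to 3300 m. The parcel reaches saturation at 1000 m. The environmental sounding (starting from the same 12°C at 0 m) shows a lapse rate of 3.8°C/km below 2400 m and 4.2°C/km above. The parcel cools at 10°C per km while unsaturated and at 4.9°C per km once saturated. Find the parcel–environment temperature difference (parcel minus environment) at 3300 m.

-8.37°C (parcel cooler than environment)

Parcel:
  From 0 m to 1000 m (dry): cools by 10 × 1 = 10°C, giving 2°C.
  From 1000 m to 3300 m (saturated): cools by 4.9 × 2.3 = 11.27°C, giving -9.27°C.
Environment:
  From 0 m to 2400 m (environment, lower layer): cools by 3.8 × 2.4 = 9.12°C, giving 2.88°C.
  From 2400 m to 3300 m (environment, upper layer): cools by 4.2 × 0.9 = 3.78°C, giving -0.9°C.
T_parcel − T_env = -9.27 − (-0.9) = -8.37°C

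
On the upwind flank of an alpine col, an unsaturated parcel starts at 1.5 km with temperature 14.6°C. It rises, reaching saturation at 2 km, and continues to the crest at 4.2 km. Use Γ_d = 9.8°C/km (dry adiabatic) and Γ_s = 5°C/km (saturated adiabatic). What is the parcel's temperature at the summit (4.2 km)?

-1.3°C

From 1500 m to 2000 m (dry): cools by 9.8 × 0.5 = 4.9°C, giving 9.7°C.
From 2000 m to 4200 m (saturated): cools by 5 × 2.2 = 11°C, giving -1.3°C.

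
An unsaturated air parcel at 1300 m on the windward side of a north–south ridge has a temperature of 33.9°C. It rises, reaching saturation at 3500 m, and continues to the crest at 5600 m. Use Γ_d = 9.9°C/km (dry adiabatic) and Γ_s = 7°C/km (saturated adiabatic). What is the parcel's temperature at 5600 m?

-2.58°C

From 1300 m to 3500 m (dry): cools by 9.9 × 2.2 = 21.78°C, giving 12.12°C.
From 3500 m to 5600 m (saturated): cools by 7 × 2.1 = 14.7°C, giving -2.58°C.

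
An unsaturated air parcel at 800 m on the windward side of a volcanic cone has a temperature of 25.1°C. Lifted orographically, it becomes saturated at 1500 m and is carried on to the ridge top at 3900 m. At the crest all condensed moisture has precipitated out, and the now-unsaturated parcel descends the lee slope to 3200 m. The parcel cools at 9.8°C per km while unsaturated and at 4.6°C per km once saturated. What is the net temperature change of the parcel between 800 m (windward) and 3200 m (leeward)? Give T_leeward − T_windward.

From 800 m to 1500 m (dry): cools by 9.8 × 0.7 = 6.86°C, giving 18.24°C.
From 1500 m to 3900 m (saturated): cools by 4.6 × 2.4 = 11.04°C, giving 7.2°C.
From 3900 m to 3200 m (dry descent): warms by 9.8 × 0.7 = 6.86°C, giving 14.06°C.
Net change vs windward start: 14.06 − 25.1 = -11.04°C

-11.04°C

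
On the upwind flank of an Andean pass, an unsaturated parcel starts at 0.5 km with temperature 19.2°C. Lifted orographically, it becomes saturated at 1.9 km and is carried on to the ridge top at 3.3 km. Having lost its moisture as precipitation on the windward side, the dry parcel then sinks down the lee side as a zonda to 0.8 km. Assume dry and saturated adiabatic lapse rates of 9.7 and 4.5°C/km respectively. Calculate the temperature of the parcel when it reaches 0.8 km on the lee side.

23.57°C

From 500 m to 1900 m (dry): cools by 9.7 × 1.4 = 13.58°C, giving 5.62°C.
From 1900 m to 3300 m (saturated): cools by 4.5 × 1.4 = 6.3°C, giving -0.68°C.
From 3300 m to 800 m (dry descent): warms by 9.7 × 2.5 = 24.25°C, giving 23.57°C.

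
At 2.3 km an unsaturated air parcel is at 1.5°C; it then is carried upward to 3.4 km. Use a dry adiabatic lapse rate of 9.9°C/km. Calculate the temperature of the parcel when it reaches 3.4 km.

-9.39°C

2300–3400 m, dry adiabatic: Δz = 1.1 km ⇒ ΔT = -10.89°C; T = -9.39°C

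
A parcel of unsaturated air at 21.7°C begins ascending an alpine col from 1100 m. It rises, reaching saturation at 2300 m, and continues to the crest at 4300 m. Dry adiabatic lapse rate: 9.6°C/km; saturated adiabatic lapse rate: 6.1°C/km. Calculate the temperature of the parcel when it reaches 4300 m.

1100 → 2300 m (dry, 9.6°C/km): ΔT = -9.6 × 1.2 = -11.52°C → T = 10.18°C
2300 → 4300 m (saturated, 6.1°C/km): ΔT = -6.1 × 2 = -12.2°C → T = -2.02°C

-2.02°C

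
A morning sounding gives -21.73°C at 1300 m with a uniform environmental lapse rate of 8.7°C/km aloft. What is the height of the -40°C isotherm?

3400 m

Height above start = (-21.73 − (-40)) / 8.7 = 2.1 km
Altitude = 1300 m + 2100 m = 3400 m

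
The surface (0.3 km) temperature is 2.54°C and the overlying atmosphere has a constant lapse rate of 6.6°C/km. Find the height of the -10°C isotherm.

Height above start = (2.54 − (-10)) / 6.6 = 1.9 km
Altitude = 300 m + 1900 m = 2200 m

2.2 km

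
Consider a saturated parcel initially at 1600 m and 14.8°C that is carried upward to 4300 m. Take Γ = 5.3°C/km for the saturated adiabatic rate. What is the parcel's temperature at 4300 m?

0.49°C

1600 → 4300 m (saturated adiabatic, 5.3°C/km): ΔT = -5.3 × 2.7 = -14.31°C → T = 0.49°C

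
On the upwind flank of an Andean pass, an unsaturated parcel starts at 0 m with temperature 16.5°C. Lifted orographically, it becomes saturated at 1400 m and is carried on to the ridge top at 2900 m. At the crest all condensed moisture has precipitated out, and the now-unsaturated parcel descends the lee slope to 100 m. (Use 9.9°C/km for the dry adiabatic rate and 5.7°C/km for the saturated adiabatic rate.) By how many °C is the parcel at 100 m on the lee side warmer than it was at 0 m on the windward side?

Dry to 1400 m: -9.9 × 1.4 km = -13.86°C, so T = 2.64°C.
Saturated to 2900 m: -5.7 × 1.5 km = -8.55°C, so T = -5.91°C.
Dry descent to 100 m: +9.9 × 2.8 km = +27.72°C, so T = 21.81°C.
Net change vs windward start: 21.81 − 16.5 = +5.31°C

+5.31°C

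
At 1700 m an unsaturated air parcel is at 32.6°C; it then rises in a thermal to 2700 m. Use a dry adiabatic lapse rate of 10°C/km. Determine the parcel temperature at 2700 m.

Dry adiabatic to 2700 m: -10 × 1 km = -10°C, so T = 22.6°C.

22.6°C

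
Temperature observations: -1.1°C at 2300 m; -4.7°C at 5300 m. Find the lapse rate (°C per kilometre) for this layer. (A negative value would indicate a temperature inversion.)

Γ = −ΔT/Δz = (-1.1 − (-4.7)) / (5300 − 2300) m
  = 3.6°C / 3 km = 1.2°C/km

1.2°C/km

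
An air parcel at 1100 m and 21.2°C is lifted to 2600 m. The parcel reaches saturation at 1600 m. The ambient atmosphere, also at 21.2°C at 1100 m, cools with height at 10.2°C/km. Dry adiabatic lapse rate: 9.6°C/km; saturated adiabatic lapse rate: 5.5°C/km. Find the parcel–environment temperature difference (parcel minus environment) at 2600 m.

+5°C (parcel warmer than environment)

Parcel:
  1100 → 1600 m (dry, 9.6°C/km): ΔT = -9.6 × 0.5 = -4.8°C → T = 16.4°C
  1600 → 2600 m (saturated, 5.5°C/km): ΔT = -5.5 × 1 = -5.5°C → T = 10.9°C
Environment:
  1100 → 2600 m (environment, 10.2°C/km): ΔT = -10.2 × 1.5 = -15.3°C → T = 5.9°C
T_parcel − T_env = 10.9 − 5.9 = +5°C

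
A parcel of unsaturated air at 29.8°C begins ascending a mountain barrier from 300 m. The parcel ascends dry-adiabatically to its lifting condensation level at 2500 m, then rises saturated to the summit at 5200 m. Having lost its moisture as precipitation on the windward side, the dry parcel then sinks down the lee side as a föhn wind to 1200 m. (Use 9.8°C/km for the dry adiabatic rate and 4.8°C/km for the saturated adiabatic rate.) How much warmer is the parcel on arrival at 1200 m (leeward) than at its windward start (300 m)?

+4.68°C

300–2500 m, dry: Δz = 2.2 km ⇒ ΔT = -21.56°C; T = 8.24°C
2500–5200 m, saturated: Δz = 2.7 km ⇒ ΔT = -12.96°C; T = -4.72°C
5200–1200 m, dry descent: Δz = 4 km ⇒ ΔT = +39.2°C; T = 34.48°C
Net change vs windward start: 34.48 − 29.8 = +4.68°C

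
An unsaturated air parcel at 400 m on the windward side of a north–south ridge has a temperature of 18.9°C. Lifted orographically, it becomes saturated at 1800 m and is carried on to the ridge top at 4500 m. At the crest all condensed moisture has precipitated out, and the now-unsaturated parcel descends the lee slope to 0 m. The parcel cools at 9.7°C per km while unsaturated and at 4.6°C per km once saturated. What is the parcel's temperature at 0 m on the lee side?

400–1800 m, dry: Δz = 1.4 km ⇒ ΔT = -13.58°C; T = 5.32°C
1800–4500 m, saturated: Δz = 2.7 km ⇒ ΔT = -12.42°C; T = -7.1°C
4500–0 m, dry descent: Δz = 4.5 km ⇒ ΔT = +43.65°C; T = 36.55°C

36.55°C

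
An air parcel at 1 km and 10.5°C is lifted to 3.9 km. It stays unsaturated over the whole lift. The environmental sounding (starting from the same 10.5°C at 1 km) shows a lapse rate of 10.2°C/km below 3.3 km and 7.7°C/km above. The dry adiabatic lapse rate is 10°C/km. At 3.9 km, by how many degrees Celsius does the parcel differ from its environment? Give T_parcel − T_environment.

-0.92°C (parcel cooler than environment)

Parcel:
  1000–3900 m, dry: Δz = 2.9 km ⇒ ΔT = -29°C; T = -18.5°C
Environment:
  1000–3300 m, environment, lower layer: Δz = 2.3 km ⇒ ΔT = -23.46°C; T = -12.96°C
  3300–3900 m, environment, upper layer: Δz = 0.6 km ⇒ ΔT = -4.62°C; T = -17.58°C
T_parcel − T_env = -18.5 − (-17.58) = -0.92°C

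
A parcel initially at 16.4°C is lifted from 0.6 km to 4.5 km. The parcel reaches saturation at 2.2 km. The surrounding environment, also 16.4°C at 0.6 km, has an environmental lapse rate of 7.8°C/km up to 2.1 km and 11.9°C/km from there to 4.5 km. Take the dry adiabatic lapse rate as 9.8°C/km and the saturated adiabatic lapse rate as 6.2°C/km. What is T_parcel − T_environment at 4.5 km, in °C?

Parcel:
  600 → 2200 m (dry, 9.8°C/km): ΔT = -9.8 × 1.6 = -15.68°C → T = 0.72°C
  2200 → 4500 m (saturated, 6.2°C/km): ΔT = -6.2 × 2.3 = -14.26°C → T = -13.54°C
Environment:
  600 → 2100 m (environment, lower layer, 7.8°C/km): ΔT = -7.8 × 1.5 = -11.7°C → T = 4.7°C
  2100 → 4500 m (environment, upper layer, 11.9°C/km): ΔT = -11.9 × 2.4 = -28.56°C → T = -23.86°C
T_parcel − T_env = -13.54 − (-23.86) = +10.32°C

+10.32°C (parcel warmer than environment)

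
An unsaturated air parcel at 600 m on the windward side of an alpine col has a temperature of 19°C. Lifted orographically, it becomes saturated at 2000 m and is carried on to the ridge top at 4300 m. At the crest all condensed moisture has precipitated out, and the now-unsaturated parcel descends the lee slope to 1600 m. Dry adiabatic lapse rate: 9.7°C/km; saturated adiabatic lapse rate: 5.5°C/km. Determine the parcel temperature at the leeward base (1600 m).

Dry to 2000 m: -9.7 × 1.4 km = -13.58°C, so T = 5.42°C.
Saturated to 4300 m: -5.5 × 2.3 km = -12.65°C, so T = -7.23°C.
Dry descent to 1600 m: +9.7 × 2.7 km = +26.19°C, so T = 18.96°C.

18.96°C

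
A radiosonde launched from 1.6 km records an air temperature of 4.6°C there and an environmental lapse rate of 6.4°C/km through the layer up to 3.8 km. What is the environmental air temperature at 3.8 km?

From 1600 m to 3800 m (environmental): cools by 6.4 × 2.2 = 14.08°C, giving -9.48°C.

-9.48°C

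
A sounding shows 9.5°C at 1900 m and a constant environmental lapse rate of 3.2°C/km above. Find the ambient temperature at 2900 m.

6.3°C

1900 → 2900 m (environmental, 3.2°C/km): ΔT = -3.2 × 1 = -3.2°C → T = 6.3°C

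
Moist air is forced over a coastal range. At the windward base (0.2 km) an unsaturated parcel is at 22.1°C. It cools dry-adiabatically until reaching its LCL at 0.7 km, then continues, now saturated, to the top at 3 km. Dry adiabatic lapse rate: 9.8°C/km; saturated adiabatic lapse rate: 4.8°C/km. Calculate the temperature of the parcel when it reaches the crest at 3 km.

6.16°C

From 200 m to 700 m (dry): cools by 9.8 × 0.5 = 4.9°C, giving 17.2°C.
From 700 m to 3000 m (saturated): cools by 4.8 × 2.3 = 11.04°C, giving 6.16°C.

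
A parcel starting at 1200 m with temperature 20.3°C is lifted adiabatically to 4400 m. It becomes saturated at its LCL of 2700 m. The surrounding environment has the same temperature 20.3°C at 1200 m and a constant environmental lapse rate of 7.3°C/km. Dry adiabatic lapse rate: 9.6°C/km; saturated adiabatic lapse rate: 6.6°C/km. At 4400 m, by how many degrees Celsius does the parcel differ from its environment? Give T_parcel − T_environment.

-2.26°C (parcel cooler than environment)

Parcel:
  1200 → 2700 m (dry, 9.6°C/km): ΔT = -9.6 × 1.5 = -14.4°C → T = 5.9°C
  2700 → 4400 m (saturated, 6.6°C/km): ΔT = -6.6 × 1.7 = -11.22°C → T = -5.32°C
Environment:
  1200 → 4400 m (environment, 7.3°C/km): ΔT = -7.3 × 3.2 = -23.36°C → T = -3.06°C
T_parcel − T_env = -5.32 − (-3.06) = -2.26°C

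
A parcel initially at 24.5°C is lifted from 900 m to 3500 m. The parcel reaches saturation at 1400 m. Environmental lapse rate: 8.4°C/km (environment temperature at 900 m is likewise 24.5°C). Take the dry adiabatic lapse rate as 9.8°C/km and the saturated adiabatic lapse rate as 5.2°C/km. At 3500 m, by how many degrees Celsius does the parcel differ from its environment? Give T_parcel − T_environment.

+6.02°C (parcel warmer than environment)

Parcel:
  From 900 m to 1400 m (dry): cools by 9.8 × 0.5 = 4.9°C, giving 19.6°C.
  From 1400 m to 3500 m (saturated): cools by 5.2 × 2.1 = 10.92°C, giving 8.68°C.
Environment:
  From 900 m to 3500 m (environment): cools by 8.4 × 2.6 = 21.84°C, giving 2.66°C.
T_parcel − T_env = 8.68 − 2.66 = +6.02°C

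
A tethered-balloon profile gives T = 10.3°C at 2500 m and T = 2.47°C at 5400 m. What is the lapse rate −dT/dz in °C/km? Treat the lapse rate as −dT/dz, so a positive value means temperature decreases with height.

Γ = −ΔT/Δz = (10.3 − 2.47) / (5400 − 2500) m
  = 7.83°C / 2.9 km = 2.7°C/km

2.7°C/km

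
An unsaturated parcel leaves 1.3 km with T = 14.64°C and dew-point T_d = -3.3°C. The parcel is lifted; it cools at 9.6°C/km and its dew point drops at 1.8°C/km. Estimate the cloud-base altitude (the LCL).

3.6 km

T and T_d converge at 9.6 − 1.8 = 7.8°C per km
Height above start = (14.64 − (-3.3)) / 7.8 = 2.3 km
LCL altitude = 1300 m + 2300 m = 3600 m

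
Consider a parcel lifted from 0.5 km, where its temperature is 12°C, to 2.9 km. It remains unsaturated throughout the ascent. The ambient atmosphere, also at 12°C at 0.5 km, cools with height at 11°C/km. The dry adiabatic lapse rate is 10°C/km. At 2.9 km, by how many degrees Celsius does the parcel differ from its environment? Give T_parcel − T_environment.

Parcel:
  Dry to 2900 m: -10 × 2.4 km = -24°C, so T = -12°C.
Environment:
  Environment to 2900 m: -11 × 2.4 km = -26.4°C, so T = -14.4°C.
T_parcel − T_env = -12 − (-14.4) = +2.4°C

+2.4°C (parcel warmer than environment)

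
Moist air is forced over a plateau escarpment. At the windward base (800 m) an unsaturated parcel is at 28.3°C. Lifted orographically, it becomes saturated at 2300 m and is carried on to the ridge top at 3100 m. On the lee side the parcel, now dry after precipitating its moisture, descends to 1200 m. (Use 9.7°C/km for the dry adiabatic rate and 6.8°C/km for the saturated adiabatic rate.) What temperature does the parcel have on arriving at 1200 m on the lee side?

26.74°C

800 → 2300 m (dry, 9.7°C/km): ΔT = -9.7 × 1.5 = -14.55°C → T = 13.75°C
2300 → 3100 m (saturated, 6.8°C/km): ΔT = -6.8 × 0.8 = -5.44°C → T = 8.31°C
3100 → 1200 m (dry descent, 9.7°C/km): ΔT = +9.7 × 1.9 = +18.43°C → T = 26.74°C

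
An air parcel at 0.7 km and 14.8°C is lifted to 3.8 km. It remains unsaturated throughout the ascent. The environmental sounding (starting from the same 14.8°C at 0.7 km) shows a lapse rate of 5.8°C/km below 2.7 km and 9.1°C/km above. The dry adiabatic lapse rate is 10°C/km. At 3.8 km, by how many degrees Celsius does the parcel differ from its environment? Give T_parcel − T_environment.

Parcel:
  From 700 m to 3800 m (dry): cools by 10 × 3.1 = 31°C, giving -16.2°C.
Environment:
  From 700 m to 2700 m (environment, lower layer): cools by 5.8 × 2 = 11.6°C, giving 3.2°C.
  From 2700 m to 3800 m (environment, upper layer): cools by 9.1 × 1.1 = 10.01°C, giving -6.81°C.
T_parcel − T_env = -16.2 − (-6.81) = -9.39°C

-9.39°C (parcel cooler than environment)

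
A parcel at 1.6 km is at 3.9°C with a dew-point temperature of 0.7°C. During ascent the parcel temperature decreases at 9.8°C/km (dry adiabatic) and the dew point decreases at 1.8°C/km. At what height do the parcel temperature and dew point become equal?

2 km

T and T_d converge at 9.8 − 1.8 = 8°C per km
Height above start = (3.9 − 0.7) / 8 = 0.4 km
LCL altitude = 1600 m + 400 m = 2000 m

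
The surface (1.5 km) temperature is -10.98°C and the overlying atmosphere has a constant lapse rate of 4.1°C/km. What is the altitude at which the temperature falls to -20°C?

3.7 km

Height above start = (-10.98 − (-20)) / 4.1 = 2.2 km
Altitude = 1500 m + 2200 m = 3700 m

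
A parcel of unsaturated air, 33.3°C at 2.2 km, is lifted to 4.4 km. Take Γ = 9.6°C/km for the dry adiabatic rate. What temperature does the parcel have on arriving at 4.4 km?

12.18°C

From 2200 m to 4400 m (dry adiabatic): cools by 9.6 × 2.2 = 21.12°C, giving 12.18°C.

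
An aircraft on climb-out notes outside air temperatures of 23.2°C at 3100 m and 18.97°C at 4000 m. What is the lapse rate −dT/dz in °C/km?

Γ = −ΔT/Δz = (23.2 − 18.97) / (4000 − 3100) m
  = 4.23°C / 0.9 km = 4.7°C/km

4.7°C/km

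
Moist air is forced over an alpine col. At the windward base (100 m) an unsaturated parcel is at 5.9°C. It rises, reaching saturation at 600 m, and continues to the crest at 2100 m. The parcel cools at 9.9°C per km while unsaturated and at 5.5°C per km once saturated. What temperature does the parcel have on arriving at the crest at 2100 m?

-7.3°C

From 100 m to 600 m (dry): cools by 9.9 × 0.5 = 4.95°C, giving 0.95°C.
From 600 m to 2100 m (saturated): cools by 5.5 × 1.5 = 8.25°C, giving -7.3°C.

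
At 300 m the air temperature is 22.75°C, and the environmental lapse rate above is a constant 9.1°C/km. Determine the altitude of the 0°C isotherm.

2800 m

Height above start = (22.75 − 0) / 9.1 = 2.5 km
Altitude = 300 m + 2500 m = 2800 m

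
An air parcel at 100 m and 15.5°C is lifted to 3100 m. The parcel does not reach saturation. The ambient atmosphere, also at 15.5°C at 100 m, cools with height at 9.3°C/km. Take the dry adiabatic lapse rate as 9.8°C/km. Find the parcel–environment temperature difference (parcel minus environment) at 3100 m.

Parcel:
  100 → 3100 m (dry, 9.8°C/km): ΔT = -9.8 × 3 = -29.4°C → T = -13.9°C
Environment:
  100 → 3100 m (environment, 9.3°C/km): ΔT = -9.3 × 3 = -27.9°C → T = -12.4°C
T_parcel − T_env = -13.9 − (-12.4) = -1.5°C

-1.5°C (parcel cooler than environment)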